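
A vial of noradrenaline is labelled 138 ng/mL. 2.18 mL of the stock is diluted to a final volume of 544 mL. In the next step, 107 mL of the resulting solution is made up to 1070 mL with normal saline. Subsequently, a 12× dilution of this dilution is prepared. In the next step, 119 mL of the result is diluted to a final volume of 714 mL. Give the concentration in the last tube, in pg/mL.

Overall dilution factor = 249.5 × 10 × 12 × 6 = 1.80 × 10⁵.
138 ng/mL / 1.80 × 10⁵ = 7.68 × 10⁻⁴ ng/mL = 0.768 pg/mL.

0.768 pg/mL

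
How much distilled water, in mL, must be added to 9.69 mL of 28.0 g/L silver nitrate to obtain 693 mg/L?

693 mg/L = 0.693 g/L.
V₂ = C₁V₁/C₂ = 28.0 × 9.69 / 0.693 = 392 mL.
Diluent to add = V₂ − V₁ = 392 − 9.69 = 382 mL.

382 mL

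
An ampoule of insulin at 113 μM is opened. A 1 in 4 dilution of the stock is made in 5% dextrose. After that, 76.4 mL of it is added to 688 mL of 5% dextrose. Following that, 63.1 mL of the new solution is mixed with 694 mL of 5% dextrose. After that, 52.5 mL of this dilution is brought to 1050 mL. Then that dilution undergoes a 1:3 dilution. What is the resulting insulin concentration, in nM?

Overall dilution factor = 4 × 10.01 × 12.00 × 20 × 3 = 2.88 × 10⁴.
113 μM / 2.88 × 10⁴ = 3.92 × 10⁻³ μM = 3.92 nM.

3.92 nM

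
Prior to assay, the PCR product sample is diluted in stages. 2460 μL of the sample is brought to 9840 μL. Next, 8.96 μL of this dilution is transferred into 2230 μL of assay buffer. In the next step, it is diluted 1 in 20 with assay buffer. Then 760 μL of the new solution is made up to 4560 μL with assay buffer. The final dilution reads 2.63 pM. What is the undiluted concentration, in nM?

315 nM

Overall dilution factor = 4 × 249.9 × 20 × 6 = 1.20 × 10⁵.
Original = 2.63 pM × 1.20 × 10⁵ = 3.15 × 10⁵ pM = 315 nM.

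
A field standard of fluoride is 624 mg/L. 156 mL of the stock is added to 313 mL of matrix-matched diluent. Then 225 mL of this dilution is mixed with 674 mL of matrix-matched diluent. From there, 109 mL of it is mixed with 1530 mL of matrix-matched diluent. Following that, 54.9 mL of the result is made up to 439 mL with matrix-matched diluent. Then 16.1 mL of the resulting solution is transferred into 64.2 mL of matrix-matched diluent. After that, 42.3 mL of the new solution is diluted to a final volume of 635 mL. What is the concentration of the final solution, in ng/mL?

5.77 ng/mL

Overall dilution factor = 3.006 × 3.996 × 15.04 × 7.996 × 4.988 × 15.01 = 1.08 × 10⁵.
624 mg/L / 1.08 × 10⁵ = 5.77 × 10⁻³ mg/L = 5.77 ng/mL.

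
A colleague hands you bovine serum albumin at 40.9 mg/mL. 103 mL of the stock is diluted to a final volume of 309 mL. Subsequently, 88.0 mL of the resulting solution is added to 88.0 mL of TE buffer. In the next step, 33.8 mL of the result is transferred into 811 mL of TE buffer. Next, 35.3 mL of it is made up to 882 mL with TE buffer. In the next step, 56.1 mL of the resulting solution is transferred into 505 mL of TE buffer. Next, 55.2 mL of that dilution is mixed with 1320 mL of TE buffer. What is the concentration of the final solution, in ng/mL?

Overall dilution factor = 3 × 2 × 24.99 × 24.99 × 10.00 × 24.91 = 9.34 × 10⁵.
40.9 mg/mL / 9.34 × 10⁵ = 4.38 × 10⁻⁵ mg/mL = 43.8 ng/mL.

43.8 ng/mL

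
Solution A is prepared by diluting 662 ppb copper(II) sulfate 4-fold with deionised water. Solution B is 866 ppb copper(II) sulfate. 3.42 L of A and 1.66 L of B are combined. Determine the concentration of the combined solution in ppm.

C_A = 662 ppb / 4 = 166 ppb.
C_mix = (C_A·V_A + C_B·V_B)/(V_A + V_B) = (166×3.42 + 866×1.66) / 5.080 = 394 ppb = 0.394 ppm.

0.394 ppm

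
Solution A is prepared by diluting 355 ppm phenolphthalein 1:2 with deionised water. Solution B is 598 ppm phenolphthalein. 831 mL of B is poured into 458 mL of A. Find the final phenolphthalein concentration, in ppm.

449 ppm

C_A = 355 ppm / 2 = 178 ppm.
C_mix = (C_A·V_A + C_B·V_B)/(V_A + V_B) = (178×458 + 598×831) / 1289 = 449 ppm.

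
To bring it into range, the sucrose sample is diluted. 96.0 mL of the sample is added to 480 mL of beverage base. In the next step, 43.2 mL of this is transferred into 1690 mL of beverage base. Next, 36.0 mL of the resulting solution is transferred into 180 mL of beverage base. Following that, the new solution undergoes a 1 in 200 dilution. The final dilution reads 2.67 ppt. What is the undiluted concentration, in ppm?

0.771 ppm

Overall dilution factor = 6 × 40.12 × 6 × 200 = 2.89 × 10⁵.
Original = 2.67 ppt × 2.89 × 10⁵ = 7.71 × 10⁵ ppt = 0.771 ppm.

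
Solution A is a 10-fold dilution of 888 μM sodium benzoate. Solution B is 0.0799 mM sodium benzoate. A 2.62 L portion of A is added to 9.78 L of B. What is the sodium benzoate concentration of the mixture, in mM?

C_A = 888 μM / 10 = 88.8 μM.
C_B = 0.0799 mM = 79.9 μM.
C_mix = (C_A·V_A + C_B·V_B)/(V_A + V_B) = (88.8×2.62 + 79.9×9.78) / 12.40 = 81.8 μM = 0.0818 mM.

0.0818 mM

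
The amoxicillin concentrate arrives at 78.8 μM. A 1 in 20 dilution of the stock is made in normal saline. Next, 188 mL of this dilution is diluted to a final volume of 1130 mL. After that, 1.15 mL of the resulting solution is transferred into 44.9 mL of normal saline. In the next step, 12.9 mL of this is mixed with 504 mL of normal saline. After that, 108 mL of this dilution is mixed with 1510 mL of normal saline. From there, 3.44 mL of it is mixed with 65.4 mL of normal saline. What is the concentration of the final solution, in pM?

Overall dilution factor = 20 × 6.011 × 40.04 × 40.07 × 14.98 × 20.01 = 5.78 × 10⁷.
78.8 μM / 5.78 × 10⁷ = 1.36 × 10⁻⁶ μM = 1.36 pM.

1.36 pM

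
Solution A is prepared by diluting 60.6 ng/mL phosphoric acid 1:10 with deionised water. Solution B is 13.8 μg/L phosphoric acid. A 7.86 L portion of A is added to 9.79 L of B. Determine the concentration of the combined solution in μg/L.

C_A = 60.6 ng/mL / 10 = 6.06 ng/mL.
C_B = 13.8 μg/L = 13.8 ng/mL.
C_mix = (C_A·V_A + C_B·V_B)/(V_A + V_B) = (6.06×7.86 + 13.8×9.79) / 17.65 = 10.4 ng/mL = 10.4 μg/L.

10.4 μg/L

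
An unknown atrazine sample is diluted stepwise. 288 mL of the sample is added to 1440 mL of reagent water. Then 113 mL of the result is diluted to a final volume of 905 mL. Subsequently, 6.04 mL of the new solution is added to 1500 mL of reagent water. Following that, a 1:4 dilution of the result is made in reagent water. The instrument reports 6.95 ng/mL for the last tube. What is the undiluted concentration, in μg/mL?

Overall dilution factor = 6 × 8.009 × 249.3 × 4 = 4.79 × 10⁴.
Original = 6.95 ng/mL × 4.79 × 10⁴ = 3.33 × 10⁵ ng/mL = 333 μg/mL.

333 μg/mL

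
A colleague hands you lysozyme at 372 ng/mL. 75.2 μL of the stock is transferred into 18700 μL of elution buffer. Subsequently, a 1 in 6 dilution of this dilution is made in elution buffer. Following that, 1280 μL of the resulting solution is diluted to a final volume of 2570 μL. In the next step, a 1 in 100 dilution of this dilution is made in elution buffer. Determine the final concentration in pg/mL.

Overall dilution factor = 249.7 × 6 × 2.008 × 100 = 3.01 × 10⁵.
372 ng/mL / 3.01 × 10⁵ = 1.24 × 10⁻³ ng/mL = 1.24 pg/mL.

1.24 pg/mL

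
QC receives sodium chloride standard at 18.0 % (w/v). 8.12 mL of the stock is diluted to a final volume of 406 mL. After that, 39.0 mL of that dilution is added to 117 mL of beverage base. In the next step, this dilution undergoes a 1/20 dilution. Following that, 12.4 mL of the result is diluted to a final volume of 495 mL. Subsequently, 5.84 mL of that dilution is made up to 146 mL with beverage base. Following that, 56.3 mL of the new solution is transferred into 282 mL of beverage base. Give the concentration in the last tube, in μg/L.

7.50 μg/L

Overall dilution factor = 50 × 4 × 20 × 39.92 × 25 × 6.009 = 2.40 × 10⁷.
18.0 % (w/v) / 2.40 × 10⁷ = 7.50 × 10⁻⁷ % (w/v) = 7.50 μg/L.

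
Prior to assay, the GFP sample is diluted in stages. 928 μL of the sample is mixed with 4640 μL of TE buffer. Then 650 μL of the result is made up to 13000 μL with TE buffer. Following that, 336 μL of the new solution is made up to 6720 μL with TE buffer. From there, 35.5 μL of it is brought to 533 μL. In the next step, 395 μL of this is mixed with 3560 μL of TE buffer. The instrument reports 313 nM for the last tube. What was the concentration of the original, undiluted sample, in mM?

Overall dilution factor = 6 × 20 × 20 × 15.01 × 10.01 = 3.61 × 10⁵.
Original = 313 nM × 3.61 × 10⁵ = 1.13 × 10⁸ nM = 113 mM.

113 mM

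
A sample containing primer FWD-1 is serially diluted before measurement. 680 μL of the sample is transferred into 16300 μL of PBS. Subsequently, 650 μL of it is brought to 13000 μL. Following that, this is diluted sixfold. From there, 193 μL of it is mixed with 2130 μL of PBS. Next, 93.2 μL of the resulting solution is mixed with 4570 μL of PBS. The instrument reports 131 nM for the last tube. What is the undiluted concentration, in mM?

Overall dilution factor = 24.97 × 20 × 6 × 12.04 × 50.03 = 1.80 × 10⁶.
Original = 131 nM × 1.80 × 10⁶ = 2.36 × 10⁸ nM = 236 mM.

236 mM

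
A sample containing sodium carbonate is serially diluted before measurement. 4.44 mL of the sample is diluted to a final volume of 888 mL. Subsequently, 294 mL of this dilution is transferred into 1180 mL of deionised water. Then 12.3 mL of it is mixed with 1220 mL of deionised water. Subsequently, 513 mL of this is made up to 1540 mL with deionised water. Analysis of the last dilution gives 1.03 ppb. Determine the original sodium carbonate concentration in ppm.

311 ppm

Overall dilution factor = 200 × 5.014 × 100.2 × 3.002 = 3.02 × 10⁵.
Original = 1.03 ppb × 3.02 × 10⁵ = 3.11 × 10⁵ ppb = 311 ppm.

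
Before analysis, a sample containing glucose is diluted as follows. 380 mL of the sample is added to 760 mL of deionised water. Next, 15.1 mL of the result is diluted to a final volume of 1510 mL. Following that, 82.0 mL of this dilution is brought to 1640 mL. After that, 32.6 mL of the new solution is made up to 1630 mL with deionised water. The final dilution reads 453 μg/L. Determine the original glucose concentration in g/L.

136 g/L

Overall dilution factor = 3 × 100 × 20 × 50 = 3.00 × 10⁵.
Original = 453 μg/L × 3.00 × 10⁵ = 1.36 × 10⁸ μg/L = 136 g/L.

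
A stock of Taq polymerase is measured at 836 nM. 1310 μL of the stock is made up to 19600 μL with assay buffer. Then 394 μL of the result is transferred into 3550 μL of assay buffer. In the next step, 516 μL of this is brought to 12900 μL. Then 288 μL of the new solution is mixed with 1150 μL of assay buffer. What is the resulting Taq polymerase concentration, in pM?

44.7 pM

Overall dilution factor = 14.96 × 10.01 × 25 × 4.993 = 1.87 × 10⁴.
836 nM / 1.87 × 10⁴ = 0.0447 nM = 44.7 pM.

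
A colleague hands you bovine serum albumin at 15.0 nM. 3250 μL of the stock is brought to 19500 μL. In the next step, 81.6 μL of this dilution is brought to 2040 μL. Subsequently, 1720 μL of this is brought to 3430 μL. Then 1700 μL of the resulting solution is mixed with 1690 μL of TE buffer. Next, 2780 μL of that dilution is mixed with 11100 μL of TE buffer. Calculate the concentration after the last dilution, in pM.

Overall dilution factor = 6 × 25 × 1.994 × 1.994 × 4.993 = 2978.
15.0 nM / 2978 = 5.04 × 10⁻³ nM = 5.04 pM.

5.04 pM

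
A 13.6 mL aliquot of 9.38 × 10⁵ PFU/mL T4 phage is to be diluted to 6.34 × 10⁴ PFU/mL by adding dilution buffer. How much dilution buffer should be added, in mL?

188 mL

V₂ = C₁V₁/C₂ = 9.38 × 10⁵ × 13.6 / 6.34 × 10⁴ = 201 mL.
Diluent to add = V₂ − V₁ = 201 − 13.6 = 188 mL.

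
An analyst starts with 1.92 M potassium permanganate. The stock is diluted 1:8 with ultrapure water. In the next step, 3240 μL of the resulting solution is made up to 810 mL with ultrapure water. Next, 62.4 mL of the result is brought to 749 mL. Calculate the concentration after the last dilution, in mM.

0.0800 mM

Overall dilution factor = 8 × 250 × 12.00 = 2.40 × 10⁴.
1.92 M / 2.40 × 10⁴ = 8.00 × 10⁻⁵ M = 0.0800 mM.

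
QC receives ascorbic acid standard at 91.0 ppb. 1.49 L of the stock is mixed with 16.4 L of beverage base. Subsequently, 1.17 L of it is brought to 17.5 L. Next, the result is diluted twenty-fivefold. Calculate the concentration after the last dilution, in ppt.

Overall dilution factor = 12.01 × 14.96 × 25 = 4490.
91.0 ppb / 4490 = 0.0203 ppb = 20.3 ppt.

20.3 ppt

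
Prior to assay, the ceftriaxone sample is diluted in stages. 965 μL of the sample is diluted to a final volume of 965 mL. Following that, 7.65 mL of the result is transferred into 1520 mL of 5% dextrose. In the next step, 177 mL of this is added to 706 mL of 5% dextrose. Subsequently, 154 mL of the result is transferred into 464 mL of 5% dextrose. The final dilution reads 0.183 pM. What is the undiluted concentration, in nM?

732 nM

Overall dilution factor = 1000 × 199.7 × 4.989 × 4.013 = 4.00 × 10⁶.
Original = 0.183 pM × 4.00 × 10⁶ = 7.32 × 10⁵ pM = 732 nM.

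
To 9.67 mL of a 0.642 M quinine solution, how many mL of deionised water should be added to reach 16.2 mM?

374 mL

16.2 mM = 0.0162 M.
V₂ = C₁V₁/C₂ = 0.642 × 9.67 / 0.0162 = 383 mL.
Diluent to add = V₂ − V₁ = 383 − 9.67 = 374 mL.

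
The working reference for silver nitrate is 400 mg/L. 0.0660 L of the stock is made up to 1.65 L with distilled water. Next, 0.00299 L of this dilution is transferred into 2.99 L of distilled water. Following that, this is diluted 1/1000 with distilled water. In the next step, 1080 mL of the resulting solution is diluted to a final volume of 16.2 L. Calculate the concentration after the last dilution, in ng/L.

Overall dilution factor = 25 × 1001 × 1000 × 15 = 3.75 × 10⁸.
400 mg/L / 3.75 × 10⁸ = 1.07 × 10⁻⁶ mg/L = 1.07 ng/L.

1.07 ng/L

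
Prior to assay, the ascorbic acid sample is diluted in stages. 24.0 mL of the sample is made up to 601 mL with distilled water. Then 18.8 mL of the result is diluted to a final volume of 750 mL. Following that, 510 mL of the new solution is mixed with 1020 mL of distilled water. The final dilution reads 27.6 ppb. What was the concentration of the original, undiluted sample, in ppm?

82.7 ppm

Overall dilution factor = 25.04 × 39.89 × 3 = 2997.
Original = 27.6 ppb × 2997 = 8.27 × 10⁴ ppb = 82.7 ppm.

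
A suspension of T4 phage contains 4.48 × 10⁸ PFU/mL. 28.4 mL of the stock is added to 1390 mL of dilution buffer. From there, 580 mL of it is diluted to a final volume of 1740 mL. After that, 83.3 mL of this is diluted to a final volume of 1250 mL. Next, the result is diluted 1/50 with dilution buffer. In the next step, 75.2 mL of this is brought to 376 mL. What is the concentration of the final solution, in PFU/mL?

Overall dilution factor = 49.94 × 3 × 15.01 × 50 × 5 = 5.62 × 10⁵.
4.48 × 10⁸ PFU/mL / 5.62 × 10⁵ = 797 PFU/mL.

797 PFU/mL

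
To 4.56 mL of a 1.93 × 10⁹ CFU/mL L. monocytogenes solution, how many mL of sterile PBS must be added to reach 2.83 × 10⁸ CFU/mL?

V₂ = C₁V₁/C₂ = 1.93 × 10⁹ × 4.56 / 2.83 × 10⁸ = 31.1 mL.
Diluent to add = V₂ − V₁ = 31.1 − 4.56 = 26.5 mL.

26.5 mL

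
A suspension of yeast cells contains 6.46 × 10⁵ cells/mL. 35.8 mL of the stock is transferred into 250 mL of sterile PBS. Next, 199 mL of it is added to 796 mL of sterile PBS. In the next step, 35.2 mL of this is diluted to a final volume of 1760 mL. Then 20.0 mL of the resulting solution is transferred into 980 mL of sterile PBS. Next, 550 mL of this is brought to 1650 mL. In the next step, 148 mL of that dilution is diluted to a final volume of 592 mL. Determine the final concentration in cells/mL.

0.539 cells/mL

Overall dilution factor = 7.983 × 5 × 50 × 50 × 3 × 4 = 1.20 × 10⁶.
6.46 × 10⁵ cells/mL / 1.20 × 10⁶ = 0.539 cells/mL.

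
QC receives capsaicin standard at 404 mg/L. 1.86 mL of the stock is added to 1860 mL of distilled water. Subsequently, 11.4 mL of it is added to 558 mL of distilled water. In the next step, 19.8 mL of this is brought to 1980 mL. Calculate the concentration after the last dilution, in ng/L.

80.8 ng/L

Overall dilution factor = 1001 × 49.95 × 100 = 5.00 × 10⁶.
404 mg/L / 5.00 × 10⁶ = 8.08 × 10⁻⁵ mg/L = 80.8 ng/L.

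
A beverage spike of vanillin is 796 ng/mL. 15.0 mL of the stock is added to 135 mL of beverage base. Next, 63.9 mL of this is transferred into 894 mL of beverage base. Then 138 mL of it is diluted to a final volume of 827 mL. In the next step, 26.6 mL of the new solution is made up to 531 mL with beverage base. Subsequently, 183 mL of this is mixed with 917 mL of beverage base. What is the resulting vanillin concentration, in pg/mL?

Overall dilution factor = 10 × 14.99 × 5.993 × 19.96 × 6.011 = 1.08 × 10⁵.
796 ng/mL / 1.08 × 10⁵ = 7.38 × 10⁻³ ng/mL = 7.38 pg/mL.

7.38 pg/mL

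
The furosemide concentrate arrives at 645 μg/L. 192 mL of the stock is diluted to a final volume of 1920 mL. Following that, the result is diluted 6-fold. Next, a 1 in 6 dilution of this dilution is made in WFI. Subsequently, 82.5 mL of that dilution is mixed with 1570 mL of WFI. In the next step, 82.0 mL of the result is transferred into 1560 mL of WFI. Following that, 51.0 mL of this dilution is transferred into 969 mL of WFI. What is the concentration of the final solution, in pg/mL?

Overall dilution factor = 10 × 6 × 6 × 20.03 × 20.02 × 20 = 2.89 × 10⁶.
645 μg/L / 2.89 × 10⁶ = 2.23 × 10⁻⁴ μg/L = 0.223 pg/mL.

0.223 pg/mL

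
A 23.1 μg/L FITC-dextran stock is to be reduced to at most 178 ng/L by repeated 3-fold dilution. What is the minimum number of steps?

Need 3ⁿ ≥ 130, so n ≥ log(130)/log(3) = 4.43.
Minimum whole steps: n = 5.

5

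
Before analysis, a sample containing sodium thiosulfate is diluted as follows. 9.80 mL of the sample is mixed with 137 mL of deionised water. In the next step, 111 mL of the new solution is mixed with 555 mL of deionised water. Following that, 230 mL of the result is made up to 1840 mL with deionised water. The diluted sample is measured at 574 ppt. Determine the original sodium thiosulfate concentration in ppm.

0.413 ppm

Overall dilution factor = 14.98 × 6 × 8 = 719.
Original = 574 ppt × 719 = 4.13 × 10⁵ ppt = 0.413 ppm.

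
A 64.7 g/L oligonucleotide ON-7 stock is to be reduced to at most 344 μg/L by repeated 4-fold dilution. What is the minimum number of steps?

Need 4ⁿ ≥ 1.88 × 10⁵, so n ≥ log(1.88 × 10⁵)/log(4) = 8.76.
Minimum whole steps: n = 9.

9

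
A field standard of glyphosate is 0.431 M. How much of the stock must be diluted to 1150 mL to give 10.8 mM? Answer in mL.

10.8 mM = 0.0108 M.
V₁ = C₂V₂/C₁ = 0.0108 × 1150 / 0.431 = 28.8 mL.

28.8 mL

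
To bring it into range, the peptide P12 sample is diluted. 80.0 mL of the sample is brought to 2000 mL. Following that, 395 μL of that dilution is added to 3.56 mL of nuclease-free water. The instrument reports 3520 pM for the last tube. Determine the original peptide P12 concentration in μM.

Overall dilution factor = 25 × 10.01 = 250.
Original = 3520 pM × 250 = 8.81 × 10⁵ pM = 0.881 μM.

0.881 μM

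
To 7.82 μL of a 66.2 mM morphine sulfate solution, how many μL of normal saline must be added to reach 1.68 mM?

300 μL

V₂ = C₁V₁/C₂ = 66.2 × 7.82 / 1.68 = 308 μL.
Diluent to add = V₂ − V₁ = 308 − 7.82 = 300 μL.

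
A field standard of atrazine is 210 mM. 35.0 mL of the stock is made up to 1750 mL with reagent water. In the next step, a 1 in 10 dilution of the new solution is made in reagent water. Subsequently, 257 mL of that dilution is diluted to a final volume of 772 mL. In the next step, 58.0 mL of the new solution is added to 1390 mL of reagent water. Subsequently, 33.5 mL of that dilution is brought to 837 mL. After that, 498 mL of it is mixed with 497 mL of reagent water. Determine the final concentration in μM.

Overall dilution factor = 50 × 10 × 3.004 × 24.97 × 24.99 × 1.998 = 1.87 × 10⁶.
210 mM / 1.87 × 10⁶ = 1.12 × 10⁻⁴ mM = 0.112 μM.

0.112 μM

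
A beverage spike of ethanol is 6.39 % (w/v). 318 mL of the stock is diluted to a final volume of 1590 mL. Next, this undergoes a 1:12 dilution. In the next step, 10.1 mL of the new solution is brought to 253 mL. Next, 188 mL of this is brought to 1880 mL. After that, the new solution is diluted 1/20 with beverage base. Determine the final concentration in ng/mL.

Overall dilution factor = 5 × 12 × 25.05 × 10 × 20 = 3.01 × 10⁵.
6.39 % (w/v) / 3.01 × 10⁵ = 2.13 × 10⁻⁵ % (w/v) = 213 ng/mL.

213 ng/mL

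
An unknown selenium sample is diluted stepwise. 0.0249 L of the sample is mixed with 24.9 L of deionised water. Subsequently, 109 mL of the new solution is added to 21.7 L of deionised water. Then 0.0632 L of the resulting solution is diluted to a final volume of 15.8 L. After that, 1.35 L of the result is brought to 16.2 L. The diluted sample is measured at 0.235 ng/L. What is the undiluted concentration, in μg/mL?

141 μg/mL

Overall dilution factor = 1001 × 200.1 × 250 × 12 = 6.01 × 10⁸.
Original = 0.235 ng/L × 6.01 × 10⁸ = 1.41 × 10⁸ ng/L = 141 μg/mL.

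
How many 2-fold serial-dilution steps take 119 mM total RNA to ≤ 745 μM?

Need 2ⁿ ≥ 160, so n ≥ log(160)/log(2) = 7.32.
Minimum whole steps: n = 8.

8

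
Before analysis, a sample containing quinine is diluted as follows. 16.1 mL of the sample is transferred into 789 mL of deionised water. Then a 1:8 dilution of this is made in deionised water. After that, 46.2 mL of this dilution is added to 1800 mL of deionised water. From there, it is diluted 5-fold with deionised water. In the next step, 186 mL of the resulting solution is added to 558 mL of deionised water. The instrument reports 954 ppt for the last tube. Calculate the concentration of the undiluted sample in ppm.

Overall dilution factor = 50.01 × 8 × 39.96 × 5 × 4 = 3.20 × 10⁵.
Original = 954 ppt × 3.20 × 10⁵ = 3.05 × 10⁸ ppt = 305 ppm.

305 ppm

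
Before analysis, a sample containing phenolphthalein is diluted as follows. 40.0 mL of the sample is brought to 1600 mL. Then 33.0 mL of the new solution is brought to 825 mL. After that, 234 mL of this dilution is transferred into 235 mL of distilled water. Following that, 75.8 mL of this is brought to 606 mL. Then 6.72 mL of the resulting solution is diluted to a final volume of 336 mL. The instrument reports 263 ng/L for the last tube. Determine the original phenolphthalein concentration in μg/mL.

Overall dilution factor = 40 × 25 × 2.004 × 7.995 × 50 = 8.01 × 10⁵.
Original = 263 ng/L × 8.01 × 10⁵ = 2.11 × 10⁸ ng/L = 211 μg/mL.

211 μg/mL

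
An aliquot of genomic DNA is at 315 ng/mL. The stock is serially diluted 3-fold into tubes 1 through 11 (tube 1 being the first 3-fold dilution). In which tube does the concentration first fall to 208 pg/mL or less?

tube 7

Tube n has concentration 315 ng/mL / 3ⁿ.
Need 3ⁿ ≥ 315 ng/mL / 208 pg/mL = 1514, so n ≥ 6.67.
First such tube: n = 7.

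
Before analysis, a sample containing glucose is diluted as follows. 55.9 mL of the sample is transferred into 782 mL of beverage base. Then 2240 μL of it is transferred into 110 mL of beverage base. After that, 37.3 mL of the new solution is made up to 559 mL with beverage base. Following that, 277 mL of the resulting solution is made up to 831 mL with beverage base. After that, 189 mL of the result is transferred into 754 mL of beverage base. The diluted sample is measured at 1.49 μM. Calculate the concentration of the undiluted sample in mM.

Overall dilution factor = 14.99 × 50.11 × 14.99 × 3 × 4.989 = 1.68 × 10⁵.
Original = 1.49 μM × 1.68 × 10⁵ = 2.51 × 10⁵ μM = 251 mM.

251 mM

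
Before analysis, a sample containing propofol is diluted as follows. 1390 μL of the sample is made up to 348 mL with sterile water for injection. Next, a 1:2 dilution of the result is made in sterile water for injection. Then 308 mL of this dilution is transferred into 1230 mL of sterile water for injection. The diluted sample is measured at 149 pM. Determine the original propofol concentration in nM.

373 nM

Overall dilution factor = 250.4 × 2 × 4.994 = 2500.
Original = 149 pM × 2500 = 3.73 × 10⁵ pM = 373 nM.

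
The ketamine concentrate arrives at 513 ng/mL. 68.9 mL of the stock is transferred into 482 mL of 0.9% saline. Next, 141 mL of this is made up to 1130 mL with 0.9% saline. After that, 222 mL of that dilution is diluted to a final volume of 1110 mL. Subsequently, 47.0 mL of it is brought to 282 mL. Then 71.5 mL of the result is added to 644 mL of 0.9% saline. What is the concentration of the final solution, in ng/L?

Overall dilution factor = 7.996 × 8.014 × 5 × 6 × 10.01 = 1.92 × 10⁴.
513 ng/mL / 1.92 × 10⁴ = 0.0267 ng/mL = 26.7 ng/L.

26.7 ng/L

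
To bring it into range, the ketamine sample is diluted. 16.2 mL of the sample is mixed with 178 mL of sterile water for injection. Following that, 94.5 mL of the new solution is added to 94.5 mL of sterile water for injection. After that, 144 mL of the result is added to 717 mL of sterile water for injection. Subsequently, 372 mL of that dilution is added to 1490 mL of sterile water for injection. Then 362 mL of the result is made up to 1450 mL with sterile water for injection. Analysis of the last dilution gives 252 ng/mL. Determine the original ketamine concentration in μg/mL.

Overall dilution factor = 11.99 × 2 × 5.979 × 5.005 × 4.006 = 2874.
Original = 252 ng/mL × 2874 = 7.24 × 10⁵ ng/mL = 724 μg/mL.

724 μg/mL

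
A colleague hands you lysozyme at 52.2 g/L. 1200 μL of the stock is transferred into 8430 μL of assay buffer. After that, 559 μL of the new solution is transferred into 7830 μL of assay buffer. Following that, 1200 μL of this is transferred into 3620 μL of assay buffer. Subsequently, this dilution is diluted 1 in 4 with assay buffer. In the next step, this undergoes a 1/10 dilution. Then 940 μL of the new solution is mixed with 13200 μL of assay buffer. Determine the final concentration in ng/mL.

Overall dilution factor = 8.025 × 15.01 × 4.017 × 4 × 10 × 15.04 = 2.91 × 10⁵.
52.2 g/L / 2.91 × 10⁵ = 1.79 × 10⁻⁴ g/L = 179 ng/mL.

179 ng/mL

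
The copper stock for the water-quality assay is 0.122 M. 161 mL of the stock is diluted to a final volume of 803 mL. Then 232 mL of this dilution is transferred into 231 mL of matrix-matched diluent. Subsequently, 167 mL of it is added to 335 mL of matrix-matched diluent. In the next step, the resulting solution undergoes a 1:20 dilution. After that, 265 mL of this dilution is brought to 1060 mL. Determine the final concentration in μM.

Overall dilution factor = 4.988 × 1.996 × 3.006 × 20 × 4 = 2394.
0.122 M / 2394 = 5.10 × 10⁻⁵ M = 51.0 μM.

51.0 μM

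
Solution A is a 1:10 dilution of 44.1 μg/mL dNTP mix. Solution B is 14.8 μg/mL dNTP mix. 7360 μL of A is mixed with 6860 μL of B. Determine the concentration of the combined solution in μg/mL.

C_A = 44.1 μg/mL / 10 = 4.41 μg/mL.
C_mix = (C_A·V_A + C_B·V_B)/(V_A + V_B) = (4.41×7360 + 14.8×6860) / 14220 = 9.42 μg/mL.

9.42 μg/mL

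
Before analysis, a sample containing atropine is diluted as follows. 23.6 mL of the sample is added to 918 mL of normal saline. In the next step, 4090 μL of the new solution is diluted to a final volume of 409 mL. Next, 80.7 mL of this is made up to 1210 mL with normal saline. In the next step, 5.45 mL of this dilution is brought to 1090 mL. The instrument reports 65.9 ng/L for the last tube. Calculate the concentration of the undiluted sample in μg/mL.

Overall dilution factor = 39.90 × 100 × 14.99 × 200 = 1.20 × 10⁷.
Original = 65.9 ng/L × 1.20 × 10⁷ = 7.88 × 10⁸ ng/L = 788 μg/mL.

788 μg/mL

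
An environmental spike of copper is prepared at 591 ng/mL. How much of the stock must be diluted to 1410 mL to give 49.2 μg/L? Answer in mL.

49.2 μg/L = 49.2 ng/mL.
V₁ = C₂V₂/C₁ = 49.2 × 1410 / 591 = 117 mL.

117 mL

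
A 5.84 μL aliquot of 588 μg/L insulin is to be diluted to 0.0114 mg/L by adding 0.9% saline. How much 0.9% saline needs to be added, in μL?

295 μL

0.0114 mg/L = 11.4 μg/L.
V₂ = C₁V₁/C₂ = 588 × 5.84 / 11.4 = 301 μL.
Diluent to add = V₂ − V₁ = 301 − 5.84 = 295 μL.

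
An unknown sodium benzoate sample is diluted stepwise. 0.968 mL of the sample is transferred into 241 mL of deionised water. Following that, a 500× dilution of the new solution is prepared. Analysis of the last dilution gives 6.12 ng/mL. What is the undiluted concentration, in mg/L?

765 mg/L

Overall dilution factor = 250.0 × 500 = 1.25 × 10⁵.
Original = 6.12 ng/mL × 1.25 × 10⁵ = 7.65 × 10⁵ ng/mL = 765 mg/L.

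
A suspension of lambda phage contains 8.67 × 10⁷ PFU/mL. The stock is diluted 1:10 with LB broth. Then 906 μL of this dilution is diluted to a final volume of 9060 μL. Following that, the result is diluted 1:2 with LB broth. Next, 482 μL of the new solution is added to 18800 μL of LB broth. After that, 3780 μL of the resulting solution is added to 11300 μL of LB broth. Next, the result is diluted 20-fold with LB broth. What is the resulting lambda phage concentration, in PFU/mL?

Overall dilution factor = 10 × 10 × 2 × 40.00 × 3.989 × 20 = 6.38 × 10⁵.
8.67 × 10⁷ PFU/mL / 6.38 × 10⁵ = 136 PFU/mL.

136 PFU/mL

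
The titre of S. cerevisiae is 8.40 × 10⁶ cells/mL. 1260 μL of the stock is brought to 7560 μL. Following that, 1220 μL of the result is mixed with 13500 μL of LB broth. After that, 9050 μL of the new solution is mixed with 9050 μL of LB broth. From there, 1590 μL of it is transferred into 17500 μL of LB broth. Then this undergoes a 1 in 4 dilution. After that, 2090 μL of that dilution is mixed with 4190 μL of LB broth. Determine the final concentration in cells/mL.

402 cells/mL

Overall dilution factor = 6 × 12.07 × 2 × 12.01 × 4 × 3.005 = 2.09 × 10⁴.
8.40 × 10⁶ cells/mL / 2.09 × 10⁴ = 402 cells/mL.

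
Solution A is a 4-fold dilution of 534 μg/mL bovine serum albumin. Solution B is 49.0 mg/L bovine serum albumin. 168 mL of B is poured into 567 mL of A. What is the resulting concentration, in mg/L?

C_A = 534 μg/mL / 4 = 134 μg/mL.
C_B = 49.0 mg/L = 49.0 μg/mL.
C_mix = (C_A·V_A + C_B·V_B)/(V_A + V_B) = (134×567 + 49.0×168) / 735.0 = 114 μg/mL = 114 mg/L.

114 mg/L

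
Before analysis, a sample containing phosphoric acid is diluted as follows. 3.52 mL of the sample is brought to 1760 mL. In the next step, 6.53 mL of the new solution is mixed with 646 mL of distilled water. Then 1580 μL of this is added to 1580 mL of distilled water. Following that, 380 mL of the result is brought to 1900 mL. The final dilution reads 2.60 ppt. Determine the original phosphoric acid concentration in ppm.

650 ppm

Overall dilution factor = 500 × 99.93 × 1001 × 5 = 2.50 × 10⁸.
Original = 2.60 ppt × 2.50 × 10⁸ = 6.50 × 10⁸ ppt = 650 ppm.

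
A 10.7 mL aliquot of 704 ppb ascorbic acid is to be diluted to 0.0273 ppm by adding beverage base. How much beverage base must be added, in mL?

265 mL

0.0273 ppm = 27.3 ppb.
V₂ = C₁V₁/C₂ = 704 × 10.7 / 27.3 = 276 mL.
Diluent to add = V₂ − V₁ = 276 − 10.7 = 265 mL.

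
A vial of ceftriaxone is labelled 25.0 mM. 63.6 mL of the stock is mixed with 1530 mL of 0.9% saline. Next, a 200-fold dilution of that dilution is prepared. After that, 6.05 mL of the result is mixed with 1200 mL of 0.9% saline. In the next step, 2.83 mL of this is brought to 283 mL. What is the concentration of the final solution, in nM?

Overall dilution factor = 25.06 × 200 × 199.3 × 100 = 9.99 × 10⁷.
25.0 mM / 9.99 × 10⁷ = 2.50 × 10⁻⁷ mM = 0.250 nM.

0.250 nM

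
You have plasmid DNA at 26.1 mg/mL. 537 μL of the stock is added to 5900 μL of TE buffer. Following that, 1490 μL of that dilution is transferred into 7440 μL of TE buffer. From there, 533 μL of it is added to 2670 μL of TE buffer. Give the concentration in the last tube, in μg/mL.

60.5 μg/mL

Overall dilution factor = 11.99 × 5.993 × 6.009 = 432.
26.1 mg/mL / 432 = 0.0605 mg/mL = 60.5 μg/mL.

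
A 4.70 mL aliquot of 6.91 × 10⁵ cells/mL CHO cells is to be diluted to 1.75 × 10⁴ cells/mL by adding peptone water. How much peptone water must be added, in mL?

V₂ = C₁V₁/C₂ = 6.91 × 10⁵ × 4.70 / 1.75 × 10⁴ = 186 mL.
Diluent to add = V₂ − V₁ = 186 − 4.70 = 181 mL.

181 mL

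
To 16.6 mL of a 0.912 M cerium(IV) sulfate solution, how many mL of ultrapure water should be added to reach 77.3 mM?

179 mL

77.3 mM = 0.0773 M.
V₂ = C₁V₁/C₂ = 0.912 × 16.6 / 0.0773 = 196 mL.
Diluent to add = V₂ − V₁ = 196 − 16.6 = 179 mL.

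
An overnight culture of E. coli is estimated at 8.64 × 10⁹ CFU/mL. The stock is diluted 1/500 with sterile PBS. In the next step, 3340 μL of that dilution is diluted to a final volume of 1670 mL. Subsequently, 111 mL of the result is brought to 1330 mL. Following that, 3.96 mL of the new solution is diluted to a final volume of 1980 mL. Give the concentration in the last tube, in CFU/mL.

5.77 CFU/mL

Overall dilution factor = 500 × 500 × 11.98 × 500 = 1.50 × 10⁹.
8.64 × 10⁹ CFU/mL / 1.50 × 10⁹ = 5.77 CFU/mL.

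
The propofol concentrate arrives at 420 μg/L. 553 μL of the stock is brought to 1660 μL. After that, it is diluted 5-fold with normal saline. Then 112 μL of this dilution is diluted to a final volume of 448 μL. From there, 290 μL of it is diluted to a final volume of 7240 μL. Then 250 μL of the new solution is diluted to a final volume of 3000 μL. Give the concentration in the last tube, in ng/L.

23.4 ng/L

Overall dilution factor = 3.002 × 5 × 4 × 24.97 × 12 = 1.80 × 10⁴.
420 μg/L / 1.80 × 10⁴ = 0.0234 μg/L = 23.4 ng/L.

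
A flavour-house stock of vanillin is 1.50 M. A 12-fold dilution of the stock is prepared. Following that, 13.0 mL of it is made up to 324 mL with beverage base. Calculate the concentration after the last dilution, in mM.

5.02 mM

Overall dilution factor = 12 × 24.92 = 299.
1.50 M / 299 = 5.02 × 10⁻³ M = 5.02 mM.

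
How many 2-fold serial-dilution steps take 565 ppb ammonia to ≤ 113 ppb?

3

Need 2ⁿ ≥ 5.00, so n ≥ log(5.00)/log(2) = 2.32.
Minimum whole steps: n = 3.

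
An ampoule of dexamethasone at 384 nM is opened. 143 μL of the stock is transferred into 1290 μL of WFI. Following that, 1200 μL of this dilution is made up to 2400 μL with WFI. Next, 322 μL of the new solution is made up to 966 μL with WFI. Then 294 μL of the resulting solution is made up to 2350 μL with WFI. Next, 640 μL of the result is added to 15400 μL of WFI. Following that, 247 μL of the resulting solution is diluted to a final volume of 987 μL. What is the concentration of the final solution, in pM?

Overall dilution factor = 10.02 × 2 × 3 × 7.993 × 25.06 × 3.996 = 4.81 × 10⁴.
384 nM / 4.81 × 10⁴ = 7.98 × 10⁻³ nM = 7.98 pM.

7.98 pM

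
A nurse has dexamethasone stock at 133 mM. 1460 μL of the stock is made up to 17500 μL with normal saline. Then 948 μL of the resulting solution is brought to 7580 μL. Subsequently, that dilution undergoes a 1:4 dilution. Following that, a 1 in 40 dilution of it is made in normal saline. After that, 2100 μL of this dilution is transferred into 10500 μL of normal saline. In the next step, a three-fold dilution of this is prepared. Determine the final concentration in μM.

Overall dilution factor = 11.99 × 7.996 × 4 × 40 × 6 × 3 = 2.76 × 10⁵.
133 mM / 2.76 × 10⁵ = 4.82 × 10⁻⁴ mM = 0.482 μM.

0.482 μM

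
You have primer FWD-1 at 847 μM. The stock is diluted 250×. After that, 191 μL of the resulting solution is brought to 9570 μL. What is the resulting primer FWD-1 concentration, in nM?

67.6 nM

Overall dilution factor = 250 × 50.10 = 1.25 × 10⁴.
847 μM / 1.25 × 10⁴ = 0.0676 μM = 67.6 nM.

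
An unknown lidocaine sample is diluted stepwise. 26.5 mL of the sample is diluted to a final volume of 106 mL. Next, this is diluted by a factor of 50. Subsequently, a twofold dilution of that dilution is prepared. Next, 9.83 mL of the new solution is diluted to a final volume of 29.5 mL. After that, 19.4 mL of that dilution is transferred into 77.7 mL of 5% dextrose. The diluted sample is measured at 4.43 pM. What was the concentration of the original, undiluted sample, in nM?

26.6 nM

Overall dilution factor = 4 × 50 × 2 × 3.001 × 5.005 = 6008.
Original = 4.43 pM × 6008 = 2.66 × 10⁴ pM = 26.6 nM.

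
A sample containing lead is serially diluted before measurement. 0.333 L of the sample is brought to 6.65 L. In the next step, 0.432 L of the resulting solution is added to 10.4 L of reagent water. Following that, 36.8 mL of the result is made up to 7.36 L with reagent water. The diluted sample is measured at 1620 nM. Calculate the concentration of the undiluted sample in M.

0.162 M

Overall dilution factor = 19.97 × 25.07 × 200 = 1.00 × 10⁵.
Original = 1620 nM × 1.00 × 10⁵ = 1.62 × 10⁸ nM = 0.162 M.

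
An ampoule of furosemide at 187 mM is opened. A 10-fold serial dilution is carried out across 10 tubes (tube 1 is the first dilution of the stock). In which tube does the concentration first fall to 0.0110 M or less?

Tube n has concentration 187 mM / 10ⁿ.
Need 10ⁿ ≥ 187 mM / 0.0110 M = 17.0, so n ≥ 1.23.
First such tube: n = 2.

tube 2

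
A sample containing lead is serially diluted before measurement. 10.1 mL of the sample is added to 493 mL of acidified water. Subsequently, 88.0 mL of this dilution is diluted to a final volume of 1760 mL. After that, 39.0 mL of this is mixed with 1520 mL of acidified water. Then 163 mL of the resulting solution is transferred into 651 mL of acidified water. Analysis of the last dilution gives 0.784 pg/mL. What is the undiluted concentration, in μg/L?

Overall dilution factor = 49.81 × 20 × 39.97 × 4.994 = 1.99 × 10⁵.
Original = 0.784 pg/mL × 1.99 × 10⁵ = 1.56 × 10⁵ pg/mL = 156 μg/L.

156 μg/L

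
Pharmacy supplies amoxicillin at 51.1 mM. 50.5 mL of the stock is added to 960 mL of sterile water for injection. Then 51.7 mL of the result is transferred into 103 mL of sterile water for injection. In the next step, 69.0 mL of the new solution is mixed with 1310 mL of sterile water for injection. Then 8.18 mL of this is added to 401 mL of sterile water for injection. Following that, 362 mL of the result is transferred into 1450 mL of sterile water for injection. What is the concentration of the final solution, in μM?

0.171 μM

Overall dilution factor = 20.01 × 2.992 × 19.99 × 50.02 × 5.006 = 3.00 × 10⁵.
51.1 mM / 3.00 × 10⁵ = 1.71 × 10⁻⁴ mM = 0.171 μM.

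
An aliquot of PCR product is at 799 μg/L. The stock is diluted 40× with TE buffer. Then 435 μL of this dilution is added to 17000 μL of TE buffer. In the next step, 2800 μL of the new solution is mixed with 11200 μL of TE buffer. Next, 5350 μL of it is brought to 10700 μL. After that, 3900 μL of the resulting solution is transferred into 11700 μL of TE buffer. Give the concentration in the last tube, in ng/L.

12.5 ng/L

Overall dilution factor = 40 × 40.08 × 5 × 2 × 4 = 6.41 × 10⁴.
799 μg/L / 6.41 × 10⁴ = 0.0125 μg/L = 12.5 ng/L.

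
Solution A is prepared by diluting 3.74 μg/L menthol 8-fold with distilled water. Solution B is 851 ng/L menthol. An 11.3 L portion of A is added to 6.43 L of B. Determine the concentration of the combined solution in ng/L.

C_A = 3.74 μg/L / 8 = 0.468 μg/L.
C_B = 851 ng/L = 0.851 μg/L.
C_mix = (C_A·V_A + C_B·V_B)/(V_A + V_B) = (0.468×11.3 + 0.851×6.43) / 17.73 = 0.607 μg/L = 607 ng/L.

607 ng/L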